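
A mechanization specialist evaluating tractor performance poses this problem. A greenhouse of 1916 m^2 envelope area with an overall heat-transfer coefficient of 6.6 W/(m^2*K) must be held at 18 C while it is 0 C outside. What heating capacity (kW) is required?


dT = 18 - (0) = 18 K
Q = U * A * dT
  = 6.6 * 1916 * 18
  = 227620.80 W = 227.62 kW


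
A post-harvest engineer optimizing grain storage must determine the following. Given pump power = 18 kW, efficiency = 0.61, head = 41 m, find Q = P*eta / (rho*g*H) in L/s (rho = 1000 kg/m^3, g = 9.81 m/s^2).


Q = (P * 1000 * eta) / (rho * g * H)
  = (18 * 1000 * 0.61) / (1000 * 9.81 * 41)
  = 10980 / 402210
  = 0.02730 m^3/s = 27.30 L/s


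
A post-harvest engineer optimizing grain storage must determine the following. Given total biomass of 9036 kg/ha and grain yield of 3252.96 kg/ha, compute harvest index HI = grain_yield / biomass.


HI = grain_yield / biomass
   = 3252.96 / 9036
   = 0.36


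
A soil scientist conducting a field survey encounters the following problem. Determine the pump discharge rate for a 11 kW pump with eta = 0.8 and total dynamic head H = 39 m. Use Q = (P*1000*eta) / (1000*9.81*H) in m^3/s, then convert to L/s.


Q = (P * 1000 * eta) / (rho * g * H)
  = (11 * 1000 * 0.8) / (1000 * 9.81 * 39)
  = 8800 / 382590
  = 0.02300 m^3/s = 23.00 L/s


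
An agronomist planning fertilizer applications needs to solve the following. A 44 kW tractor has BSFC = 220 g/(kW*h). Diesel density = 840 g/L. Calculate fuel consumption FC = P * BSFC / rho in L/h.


FC = P * BSFC / rho_fuel
   = 44 * 220 / 840
   = 9680 / 840
   = 11.52 L/h


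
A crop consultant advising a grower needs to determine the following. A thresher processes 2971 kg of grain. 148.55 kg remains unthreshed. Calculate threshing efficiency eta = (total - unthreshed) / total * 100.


eta = (total - unthreshed) / total * 100
    = (2971 - 148.55) / 2971 * 100
    = 2822.45 / 2971 * 100
    = 95%


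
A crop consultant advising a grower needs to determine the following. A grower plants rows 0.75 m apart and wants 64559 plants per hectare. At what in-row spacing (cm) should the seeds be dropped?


spacing = 10000 / (row_sp * density)
        = 10000 / (0.75 * 64559)
        = 10000 / 48419.25
        = 0.20653 m = 20.65 cm


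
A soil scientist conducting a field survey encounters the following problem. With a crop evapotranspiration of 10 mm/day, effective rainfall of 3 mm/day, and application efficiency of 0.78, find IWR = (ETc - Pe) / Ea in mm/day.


IWR = (ETc - Pe) / Ea
    = (10 - 3) / 0.78
    = 7 / 0.78
    = 8.97 mm/day


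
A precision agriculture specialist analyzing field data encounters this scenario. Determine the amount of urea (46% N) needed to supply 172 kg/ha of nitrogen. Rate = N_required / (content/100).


Rate = N_required / (N_content / 100)
     = 172 / (46 / 100)
     = 172 / 0.46
     = 373.91 kg/ha


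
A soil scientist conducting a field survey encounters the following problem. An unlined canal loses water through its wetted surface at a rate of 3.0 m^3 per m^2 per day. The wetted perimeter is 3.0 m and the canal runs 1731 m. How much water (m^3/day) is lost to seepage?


S = C * P * L
  = 3.0 * 3.0 * 1731
  = 15579 m^3/day


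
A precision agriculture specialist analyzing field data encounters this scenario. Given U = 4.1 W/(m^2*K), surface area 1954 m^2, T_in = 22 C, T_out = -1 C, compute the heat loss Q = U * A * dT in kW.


dT = 22 - (-1) = 23 K
Q = U * A * dT
  = 4.1 * 1954 * 23
  = 184262.20 W = 184.26 kW


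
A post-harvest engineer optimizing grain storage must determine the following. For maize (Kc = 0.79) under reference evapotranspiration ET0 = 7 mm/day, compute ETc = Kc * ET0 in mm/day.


ETc = Kc * ET0
    = 0.79 * 7
    = 5.53 mm/day


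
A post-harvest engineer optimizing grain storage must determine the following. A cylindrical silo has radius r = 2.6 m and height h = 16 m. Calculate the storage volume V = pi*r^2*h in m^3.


V = pi * r^2 * h
  = pi * 2.6^2 * 16
  = pi * 6.76 * 16
  = 339.79 m^3


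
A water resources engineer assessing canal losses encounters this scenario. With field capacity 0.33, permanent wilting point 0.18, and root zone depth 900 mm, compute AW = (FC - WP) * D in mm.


AW = (FC - WP) * D
   = (0.33 - 0.18) * 900
   = 0.15 * 900
   = 135 mm


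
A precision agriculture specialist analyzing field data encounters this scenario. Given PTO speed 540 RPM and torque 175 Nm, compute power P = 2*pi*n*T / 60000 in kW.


P = 2*pi*n*T / 60000
  = 2*pi * 540 * 175 / 60000
  = 593761.01 / 60000
  = 9.90 kW


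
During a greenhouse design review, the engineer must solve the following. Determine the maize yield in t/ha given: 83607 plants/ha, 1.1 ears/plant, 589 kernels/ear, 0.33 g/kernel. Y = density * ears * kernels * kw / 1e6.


Y = density * ears * kernels * kw
  = 83607 * 1.1 * 589 * 0.33 g/ha
  = 17875761.85 g/ha
  = 17875.76 kg/ha = 17.88 t/ha


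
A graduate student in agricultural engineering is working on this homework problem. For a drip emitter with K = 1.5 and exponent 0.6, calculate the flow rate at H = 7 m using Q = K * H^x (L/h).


Q = K * H^x
  = 1.5 * 7^0.6
  = 1.5 * 3.2141
  = 4.82 L/h


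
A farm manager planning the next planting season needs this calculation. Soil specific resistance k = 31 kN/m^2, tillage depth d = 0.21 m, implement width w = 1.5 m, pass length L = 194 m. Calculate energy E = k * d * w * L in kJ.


E = k * d * w * L
  = 31 * 0.21 * 1.5 * 194
  = 1894.41 kJ


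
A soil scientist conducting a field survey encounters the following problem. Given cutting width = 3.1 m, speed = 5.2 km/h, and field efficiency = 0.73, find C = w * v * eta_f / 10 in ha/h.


C = w * v * eta_f / 10
  = 3.1 * 5.2 * 0.73 / 10
  = 11.77 / 10
  = 1.18 ha/h


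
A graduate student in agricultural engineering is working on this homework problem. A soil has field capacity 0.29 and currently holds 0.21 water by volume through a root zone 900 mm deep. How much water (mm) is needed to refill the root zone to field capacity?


SMD = (FC - theta) * D
    = (0.29 - 0.21) * 900
    = 0.080 * 900
    = 72 mm


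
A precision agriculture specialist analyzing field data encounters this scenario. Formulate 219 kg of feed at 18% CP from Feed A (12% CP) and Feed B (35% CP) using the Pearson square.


parts_A = CP_b - target = 35 - 18 = 17
parts_B = target - CP_a = 18 - 12 = 6
total_parts = 17 + 6 = 23
Feed A = 219 * 17 / 23 = 161.87 kg
Feed B = 219 * 6 / 23 = 57.13 kg

161.87 kg


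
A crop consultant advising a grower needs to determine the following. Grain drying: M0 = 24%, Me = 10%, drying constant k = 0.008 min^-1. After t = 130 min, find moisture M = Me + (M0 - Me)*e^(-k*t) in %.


M = Me + (M0 - Me) * e^(-k*t)
  = 10 + (24 - 10) * e^(-0.008*130)
  = 10 + 14 * e^(-1.040)
  = 10 + 14 * 0.35345
  = 10 + 4.9484
  = 14.95%


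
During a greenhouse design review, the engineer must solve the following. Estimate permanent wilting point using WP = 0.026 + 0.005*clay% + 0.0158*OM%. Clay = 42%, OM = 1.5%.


WP = 0.026 + 0.005*42 + 0.0158*1.5
   = 0.026 + 0.2100 + 0.0237
   = 0.2597


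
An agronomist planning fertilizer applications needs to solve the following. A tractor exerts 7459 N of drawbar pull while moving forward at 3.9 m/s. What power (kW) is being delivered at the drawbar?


P = F * v / 1000
  = 7459 * 3.9 / 1000
  = 29090.10 / 1000
  = 29.09 kW


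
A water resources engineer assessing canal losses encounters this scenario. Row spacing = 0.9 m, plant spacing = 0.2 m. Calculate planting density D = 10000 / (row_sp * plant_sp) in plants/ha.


D = 10000 / (row_sp * plant_sp)
  = 10000 / (0.9 * 0.2)
  = 10000 / 0.1800
  = 55555.56 plants/ha


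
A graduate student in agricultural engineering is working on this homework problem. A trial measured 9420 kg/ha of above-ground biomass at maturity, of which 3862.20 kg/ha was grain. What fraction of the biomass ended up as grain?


HI = grain_yield / biomass
   = 3862.20 / 9420
   = 0.41


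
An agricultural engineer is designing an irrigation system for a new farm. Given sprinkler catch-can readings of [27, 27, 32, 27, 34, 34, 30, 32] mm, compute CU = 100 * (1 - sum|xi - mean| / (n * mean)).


xbar = 243 / 8 = 30.375
sum|xi - xbar| = 21
CU = 100 * (1 - 21 / (8 * 30.375))
   = 100 * (1 - 0.0864)
   = 91.36%


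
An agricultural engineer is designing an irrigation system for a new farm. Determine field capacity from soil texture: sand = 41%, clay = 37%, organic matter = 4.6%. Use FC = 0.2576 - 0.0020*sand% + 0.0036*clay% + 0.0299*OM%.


FC = 0.2576 - 0.0020*41 + 0.0036*37 + 0.0299*4.6
   = 0.2576 - 0.0820 + 0.1332 + 0.1375
   = 0.4463


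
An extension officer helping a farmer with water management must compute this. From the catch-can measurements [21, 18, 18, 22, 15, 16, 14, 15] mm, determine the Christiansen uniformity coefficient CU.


xbar = 139 / 8 = 17.375
sum|xi - xbar| = 19
CU = 100 * (1 - 19 / (8 * 17.375))
   = 100 * (1 - 0.1367)
   = 86.33%


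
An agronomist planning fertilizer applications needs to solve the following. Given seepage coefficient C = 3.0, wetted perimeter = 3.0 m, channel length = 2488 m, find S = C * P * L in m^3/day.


S = C * P * L
  = 3.0 * 3.0 * 2488
  = 22392 m^3/day


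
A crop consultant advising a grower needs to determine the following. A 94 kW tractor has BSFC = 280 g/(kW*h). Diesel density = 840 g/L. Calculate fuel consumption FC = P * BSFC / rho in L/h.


FC = P * BSFC / rho_fuel
   = 94 * 280 / 840
   = 26320 / 840
   = 31.33 L/h


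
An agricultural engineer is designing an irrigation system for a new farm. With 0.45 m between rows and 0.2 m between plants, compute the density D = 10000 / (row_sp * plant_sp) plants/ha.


D = 10000 / (row_sp * plant_sp)
  = 10000 / (0.45 * 0.2)
  = 10000 / 0.0900
  = 111111.11 plants/ha


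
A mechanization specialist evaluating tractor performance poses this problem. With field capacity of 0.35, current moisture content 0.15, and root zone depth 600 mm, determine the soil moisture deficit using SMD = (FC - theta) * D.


SMD = (FC - theta) * D
    = (0.35 - 0.15) * 600
    = 0.200 * 600
    = 120 mm


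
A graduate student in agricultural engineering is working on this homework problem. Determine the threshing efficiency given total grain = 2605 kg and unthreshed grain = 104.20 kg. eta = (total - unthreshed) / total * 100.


eta = (total - unthreshed) / total * 100
    = (2605 - 104.20) / 2605 * 100
    = 2500.80 / 2605 * 100
    = 96%


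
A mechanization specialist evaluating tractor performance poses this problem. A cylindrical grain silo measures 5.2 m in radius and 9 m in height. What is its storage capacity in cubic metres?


V = pi * r^2 * h
  = pi * 5.2^2 * 9
  = pi * 27.04 * 9
  = 764.54 m^3


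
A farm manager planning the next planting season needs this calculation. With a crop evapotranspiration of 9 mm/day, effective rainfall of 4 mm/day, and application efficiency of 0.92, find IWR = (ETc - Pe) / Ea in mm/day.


IWR = (ETc - Pe) / Ea
    = (9 - 4) / 0.92
    = 5 / 0.92
    = 5.43 mm/day


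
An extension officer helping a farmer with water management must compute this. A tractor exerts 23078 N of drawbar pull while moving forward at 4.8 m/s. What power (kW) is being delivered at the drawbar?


P = F * v / 1000
  = 23078 * 4.8 / 1000
  = 110774.40 / 1000
  = 110.77 kW


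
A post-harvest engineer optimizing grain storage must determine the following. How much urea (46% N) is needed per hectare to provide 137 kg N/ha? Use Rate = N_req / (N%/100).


Rate = N_required / (N_content / 100)
     = 137 / (46 / 100)
     = 137 / 0.46
     = 297.83 kg/ha


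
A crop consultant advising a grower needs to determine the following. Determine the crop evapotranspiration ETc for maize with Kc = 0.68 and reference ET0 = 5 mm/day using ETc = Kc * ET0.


ETc = Kc * ET0
    = 0.68 * 5
    = 3.40 mm/day


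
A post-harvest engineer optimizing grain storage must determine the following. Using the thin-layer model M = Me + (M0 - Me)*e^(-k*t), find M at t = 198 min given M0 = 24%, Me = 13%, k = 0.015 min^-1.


M = Me + (M0 - Me) * e^(-k*t)
  = 13 + (24 - 13) * e^(-0.015*198)
  = 13 + 11 * e^(-2.970)
  = 13 + 11 * 0.05130
  = 13 + 0.5643
  = 13.56%


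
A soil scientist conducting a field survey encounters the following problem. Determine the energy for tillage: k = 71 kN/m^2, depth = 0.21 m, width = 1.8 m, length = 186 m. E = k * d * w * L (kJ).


E = k * d * w * L
  = 71 * 0.21 * 1.8 * 186
  = 4991.87 kJ


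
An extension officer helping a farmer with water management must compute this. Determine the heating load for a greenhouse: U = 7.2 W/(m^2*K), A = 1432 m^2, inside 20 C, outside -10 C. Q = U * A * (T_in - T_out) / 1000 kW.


dT = 20 - (-10) = 30 K
Q = U * A * dT
  = 7.2 * 1432 * 30
  = 309312 W = 309.31 kW


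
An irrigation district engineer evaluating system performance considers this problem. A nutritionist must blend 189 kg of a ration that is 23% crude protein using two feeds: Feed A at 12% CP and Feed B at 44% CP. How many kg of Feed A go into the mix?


parts_A = CP_b - target = 44 - 23 = 21
parts_B = target - CP_a = 23 - 12 = 11
total_parts = 21 + 11 = 32
Feed A = 189 * 21 / 32 = 124.03 kg
Feed B = 189 * 11 / 32 = 64.97 kg

124.03 kg


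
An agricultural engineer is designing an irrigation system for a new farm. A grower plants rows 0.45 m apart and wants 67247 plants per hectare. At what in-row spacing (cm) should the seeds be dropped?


spacing = 10000 / (row_sp * density)
        = 10000 / (0.45 * 67247)
        = 10000 / 30261.15
        = 0.33046 m = 33.05 cm


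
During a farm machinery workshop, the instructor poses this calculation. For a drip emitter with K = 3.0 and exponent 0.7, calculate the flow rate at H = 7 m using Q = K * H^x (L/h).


Q = K * H^x
  = 3.0 * 7^0.7
  = 3.0 * 3.9045
  = 11.71 L/h


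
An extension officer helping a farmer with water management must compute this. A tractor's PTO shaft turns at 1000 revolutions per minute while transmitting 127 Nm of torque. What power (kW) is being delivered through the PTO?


P = 2*pi*n*T / 60000
  = 2*pi * 1000 * 127 / 60000
  = 797964.53 / 60000
  = 13.30 kW


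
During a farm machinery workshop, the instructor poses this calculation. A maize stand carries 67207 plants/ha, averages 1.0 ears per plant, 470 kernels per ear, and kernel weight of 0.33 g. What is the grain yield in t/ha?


Y = density * ears * kernels * kw
  = 67207 * 1.0 * 470 * 0.33 g/ha
  = 10423805.70 g/ha
  = 10423.81 kg/ha = 10.42 t/ha


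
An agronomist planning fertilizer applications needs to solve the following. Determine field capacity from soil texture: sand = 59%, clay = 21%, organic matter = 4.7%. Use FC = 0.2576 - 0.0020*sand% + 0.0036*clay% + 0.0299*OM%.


FC = 0.2576 - 0.0020*59 + 0.0036*21 + 0.0299*4.7
   = 0.2576 - 0.1180 + 0.0756 + 0.1405
   = 0.3557


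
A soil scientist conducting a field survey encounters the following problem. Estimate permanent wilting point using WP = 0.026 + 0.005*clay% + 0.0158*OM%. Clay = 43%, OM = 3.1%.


WP = 0.026 + 0.005*43 + 0.0158*3.1
   = 0.026 + 0.2150 + 0.0490
   = 0.2900


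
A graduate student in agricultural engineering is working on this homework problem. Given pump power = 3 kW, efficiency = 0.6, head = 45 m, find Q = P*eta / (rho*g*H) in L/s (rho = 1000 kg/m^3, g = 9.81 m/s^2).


Q = (P * 1000 * eta) / (rho * g * H)
  = (3 * 1000 * 0.6) / (1000 * 9.81 * 45)
  = 1800 / 441450
  = 0.00408 m^3/s = 4.08 L/s


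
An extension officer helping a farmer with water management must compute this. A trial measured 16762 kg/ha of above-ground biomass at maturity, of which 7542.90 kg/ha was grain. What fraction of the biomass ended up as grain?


HI = grain_yield / biomass
   = 7542.90 / 16762
   = 0.45


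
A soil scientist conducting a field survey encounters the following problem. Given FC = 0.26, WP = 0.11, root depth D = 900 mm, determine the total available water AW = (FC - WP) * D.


AW = (FC - WP) * D
   = (0.26 - 0.11) * 900
   = 0.15 * 900
   = 135 mm


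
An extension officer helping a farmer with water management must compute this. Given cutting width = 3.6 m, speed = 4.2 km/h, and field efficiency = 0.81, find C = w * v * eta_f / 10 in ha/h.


C = w * v * eta_f / 10
  = 3.6 * 4.2 * 0.81 / 10
  = 12.25 / 10
  = 1.22 ha/h


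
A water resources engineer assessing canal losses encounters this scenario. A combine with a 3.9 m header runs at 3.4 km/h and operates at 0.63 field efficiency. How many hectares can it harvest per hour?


C = w * v * eta_f / 10
  = 3.9 * 3.4 * 0.63 / 10
  = 8.35 / 10
  = 0.84 ha/h


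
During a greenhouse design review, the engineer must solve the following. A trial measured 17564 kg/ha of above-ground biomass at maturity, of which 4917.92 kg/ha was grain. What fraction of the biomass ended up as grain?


HI = grain_yield / biomass
   = 4917.92 / 17564
   = 0.28


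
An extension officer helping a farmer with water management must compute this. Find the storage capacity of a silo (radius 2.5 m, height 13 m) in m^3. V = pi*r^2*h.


V = pi * r^2 * h
  = pi * 2.5^2 * 13
  = pi * 6.25 * 13
  = 255.25 m^3


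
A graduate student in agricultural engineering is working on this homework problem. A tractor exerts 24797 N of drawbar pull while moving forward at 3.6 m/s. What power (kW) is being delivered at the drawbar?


P = F * v / 1000
  = 24797 * 3.6 / 1000
  = 89269.20 / 1000
  = 89.27 kW


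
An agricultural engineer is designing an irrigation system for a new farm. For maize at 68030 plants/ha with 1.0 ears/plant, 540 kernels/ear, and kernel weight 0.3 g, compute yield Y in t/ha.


Y = density * ears * kernels * kw
  = 68030 * 1.0 * 540 * 0.3 g/ha
  = 11020860 g/ha
  = 11020.86 kg/ha = 11.02 t/ha


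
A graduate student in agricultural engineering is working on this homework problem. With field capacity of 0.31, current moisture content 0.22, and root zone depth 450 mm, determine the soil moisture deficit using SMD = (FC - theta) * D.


SMD = (FC - theta) * D
    = (0.31 - 0.22) * 450
    = 0.090 * 450
    = 40.50 mm


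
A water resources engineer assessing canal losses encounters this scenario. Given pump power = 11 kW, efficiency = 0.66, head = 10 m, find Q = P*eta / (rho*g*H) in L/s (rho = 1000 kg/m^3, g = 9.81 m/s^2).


Q = (P * 1000 * eta) / (rho * g * H)
  = (11 * 1000 * 0.66) / (1000 * 9.81 * 10)
  = 7260 / 98100
  = 0.07401 m^3/s = 74.01 L/s


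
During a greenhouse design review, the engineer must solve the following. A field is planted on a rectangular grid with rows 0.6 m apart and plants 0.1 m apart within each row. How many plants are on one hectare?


D = 10000 / (row_sp * plant_sp)
  = 10000 / (0.6 * 0.1)
  = 10000 / 0.0600
  = 166666.67 plants/ha


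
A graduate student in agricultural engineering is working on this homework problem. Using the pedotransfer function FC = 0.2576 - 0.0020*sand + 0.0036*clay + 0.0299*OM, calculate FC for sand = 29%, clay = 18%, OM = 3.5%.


FC = 0.2576 - 0.0020*29 + 0.0036*18 + 0.0299*3.5
   = 0.2576 - 0.0580 + 0.0648 + 0.1047
   = 0.3691


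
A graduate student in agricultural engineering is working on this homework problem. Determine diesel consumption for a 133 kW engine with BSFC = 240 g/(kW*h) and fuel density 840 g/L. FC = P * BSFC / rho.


FC = P * BSFC / rho_fuel
   = 133 * 240 / 840
   = 31920 / 840
   = 38 L/h


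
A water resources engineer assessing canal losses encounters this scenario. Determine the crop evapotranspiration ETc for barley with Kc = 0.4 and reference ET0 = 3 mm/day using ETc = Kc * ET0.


ETc = Kc * ET0
    = 0.4 * 3
    = 1.20 mm/day


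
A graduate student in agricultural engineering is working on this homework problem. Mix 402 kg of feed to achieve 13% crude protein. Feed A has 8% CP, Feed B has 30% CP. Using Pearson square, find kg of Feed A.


parts_A = CP_b - target = 30 - 13 = 17
parts_B = target - CP_a = 13 - 8 = 5
total_parts = 17 + 5 = 22
Feed A = 402 * 17 / 22 = 310.64 kg
Feed B = 402 * 5 / 22 = 91.36 kg

310.64 kg


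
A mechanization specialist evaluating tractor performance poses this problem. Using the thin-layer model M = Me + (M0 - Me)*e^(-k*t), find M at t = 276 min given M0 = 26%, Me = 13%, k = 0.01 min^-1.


M = Me + (M0 - Me) * e^(-k*t)
  = 13 + (26 - 13) * e^(-0.01*276)
  = 13 + 13 * e^(-2.760)
  = 13 + 13 * 0.06329
  = 13 + 0.8228
  = 13.82%


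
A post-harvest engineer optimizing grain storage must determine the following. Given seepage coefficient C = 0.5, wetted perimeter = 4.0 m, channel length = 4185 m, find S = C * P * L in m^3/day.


S = C * P * L
  = 0.5 * 4.0 * 4185
  = 8370 m^3/day


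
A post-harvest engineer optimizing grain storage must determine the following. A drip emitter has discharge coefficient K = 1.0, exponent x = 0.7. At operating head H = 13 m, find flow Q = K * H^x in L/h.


Q = K * H^x
  = 1.0 * 13^0.7
  = 1.0 * 6.0223
  = 6.02 L/h


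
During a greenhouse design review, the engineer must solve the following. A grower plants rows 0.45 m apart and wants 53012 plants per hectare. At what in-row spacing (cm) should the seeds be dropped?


spacing = 10000 / (row_sp * density)
        = 10000 / (0.45 * 53012)
        = 10000 / 23855.40
        = 0.41919 m = 41.92 cm


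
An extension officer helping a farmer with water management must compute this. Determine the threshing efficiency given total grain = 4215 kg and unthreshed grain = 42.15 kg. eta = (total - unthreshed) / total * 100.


eta = (total - unthreshed) / total * 100
    = (4215 - 42.15) / 4215 * 100
    = 4172.85 / 4215 * 100
    = 99%


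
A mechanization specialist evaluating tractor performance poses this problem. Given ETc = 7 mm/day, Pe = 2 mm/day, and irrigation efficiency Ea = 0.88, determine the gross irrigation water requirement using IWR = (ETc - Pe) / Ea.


IWR = (ETc - Pe) / Ea
    = (7 - 2) / 0.88
    = 5 / 0.88
    = 5.68 mm/day


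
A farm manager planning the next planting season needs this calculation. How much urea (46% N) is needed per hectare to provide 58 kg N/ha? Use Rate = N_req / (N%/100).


Rate = N_required / (N_content / 100)
     = 58 / (46 / 100)
     = 58 / 0.46
     = 126.09 kg/ha


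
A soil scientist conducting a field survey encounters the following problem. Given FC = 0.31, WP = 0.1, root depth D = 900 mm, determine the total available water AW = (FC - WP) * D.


AW = (FC - WP) * D
   = (0.31 - 0.1) * 900
   = 0.21 * 900
   = 189 mm


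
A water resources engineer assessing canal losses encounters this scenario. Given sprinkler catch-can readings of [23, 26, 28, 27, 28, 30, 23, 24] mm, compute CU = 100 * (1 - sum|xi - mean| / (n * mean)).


xbar = 209 / 8 = 26.125
sum|xi - xbar| = 17
CU = 100 * (1 - 17 / (8 * 26.125))
   = 100 * (1 - 0.0813)
   = 91.87%


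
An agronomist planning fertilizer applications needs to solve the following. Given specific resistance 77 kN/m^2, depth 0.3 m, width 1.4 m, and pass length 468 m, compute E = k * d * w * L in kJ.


E = k * d * w * L
  = 77 * 0.3 * 1.4 * 468
  = 15135.12 kJ


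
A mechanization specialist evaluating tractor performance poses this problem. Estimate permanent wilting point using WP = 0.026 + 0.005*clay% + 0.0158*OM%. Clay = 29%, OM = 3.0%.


WP = 0.026 + 0.005*29 + 0.0158*3.0
   = 0.026 + 0.1450 + 0.0474
   = 0.2184


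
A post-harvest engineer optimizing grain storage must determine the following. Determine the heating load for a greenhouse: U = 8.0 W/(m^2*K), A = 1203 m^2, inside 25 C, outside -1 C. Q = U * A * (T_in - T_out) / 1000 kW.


dT = 25 - (-1) = 26 K
Q = U * A * dT
  = 8.0 * 1203 * 26
  = 250224 W = 250.22 kW


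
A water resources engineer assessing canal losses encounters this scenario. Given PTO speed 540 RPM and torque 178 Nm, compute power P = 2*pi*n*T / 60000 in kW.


P = 2*pi*n*T / 60000
  = 2*pi * 540 * 178 / 60000
  = 603939.77 / 60000
  = 10.07 kW


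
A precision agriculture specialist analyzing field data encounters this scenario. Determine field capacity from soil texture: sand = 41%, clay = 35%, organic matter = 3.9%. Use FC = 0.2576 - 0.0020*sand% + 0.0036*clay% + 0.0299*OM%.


FC = 0.2576 - 0.0020*41 + 0.0036*35 + 0.0299*3.9
   = 0.2576 - 0.0820 + 0.1260 + 0.1166
   = 0.4182


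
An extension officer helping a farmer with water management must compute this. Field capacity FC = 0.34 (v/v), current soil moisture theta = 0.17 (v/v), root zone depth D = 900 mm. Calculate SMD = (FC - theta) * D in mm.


SMD = (FC - theta) * D
    = (0.34 - 0.17) * 900
    = 0.170 * 900
    = 153 mm


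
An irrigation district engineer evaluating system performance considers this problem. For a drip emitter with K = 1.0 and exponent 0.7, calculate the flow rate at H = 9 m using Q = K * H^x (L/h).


Q = K * H^x
  = 1.0 * 9^0.7
  = 1.0 * 4.6555
  = 4.66 L/h


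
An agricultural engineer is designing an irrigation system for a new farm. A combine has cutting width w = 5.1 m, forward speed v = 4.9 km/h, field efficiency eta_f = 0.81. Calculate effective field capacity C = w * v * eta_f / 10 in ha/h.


C = w * v * eta_f / 10
  = 5.1 * 4.9 * 0.81 / 10
  = 20.24 / 10
  = 2.02 ha/h


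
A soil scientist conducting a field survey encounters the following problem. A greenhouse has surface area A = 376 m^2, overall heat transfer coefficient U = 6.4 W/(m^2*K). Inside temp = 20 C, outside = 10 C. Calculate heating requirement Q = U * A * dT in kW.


dT = 20 - (10) = 10 K
Q = U * A * dT
  = 6.4 * 376 * 10
  = 24064 W = 24.06 kW


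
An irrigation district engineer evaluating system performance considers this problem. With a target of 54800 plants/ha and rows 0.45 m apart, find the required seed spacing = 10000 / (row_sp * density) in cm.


spacing = 10000 / (row_sp * density)
        = 10000 / (0.45 * 54800)
        = 10000 / 24660
        = 0.40552 m = 40.55 cm


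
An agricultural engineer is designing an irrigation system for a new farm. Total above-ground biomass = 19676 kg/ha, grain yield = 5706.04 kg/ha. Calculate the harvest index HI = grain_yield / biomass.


HI = grain_yield / biomass
   = 5706.04 / 19676
   = 0.29


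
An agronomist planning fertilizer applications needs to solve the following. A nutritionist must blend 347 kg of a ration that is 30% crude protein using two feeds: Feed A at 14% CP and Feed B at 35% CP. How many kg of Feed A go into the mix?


parts_A = CP_b - target = 35 - 30 = 5
parts_B = target - CP_a = 30 - 14 = 16
total_parts = 5 + 16 = 21
Feed A = 347 * 5 / 21 = 82.62 kg
Feed B = 347 * 16 / 21 = 264.38 kg

82.62 kg


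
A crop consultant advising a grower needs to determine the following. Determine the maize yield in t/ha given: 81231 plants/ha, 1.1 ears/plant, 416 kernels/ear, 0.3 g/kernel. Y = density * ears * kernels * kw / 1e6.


Y = density * ears * kernels * kw
  = 81231 * 1.1 * 416 * 0.3 g/ha
  = 11151391.68 g/ha
  = 11151.39 kg/ha = 11.15 t/ha


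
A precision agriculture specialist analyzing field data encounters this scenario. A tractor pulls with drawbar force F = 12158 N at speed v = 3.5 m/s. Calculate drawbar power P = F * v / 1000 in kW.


P = F * v / 1000
  = 12158 * 3.5 / 1000
  = 42553 / 1000
  = 42.55 kW


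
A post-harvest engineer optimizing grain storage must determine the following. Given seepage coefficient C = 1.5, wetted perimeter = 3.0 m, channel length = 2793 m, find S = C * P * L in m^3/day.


S = C * P * L
  = 1.5 * 3.0 * 2793
  = 12568.50 m^3/day


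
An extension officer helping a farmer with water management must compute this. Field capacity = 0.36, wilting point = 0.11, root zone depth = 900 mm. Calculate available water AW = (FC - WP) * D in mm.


AW = (FC - WP) * D
   = (0.36 - 0.11) * 900
   = 0.25 * 900
   = 225 mm


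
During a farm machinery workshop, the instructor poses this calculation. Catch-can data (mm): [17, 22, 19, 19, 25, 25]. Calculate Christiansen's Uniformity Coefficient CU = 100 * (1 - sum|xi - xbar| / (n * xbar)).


xbar = 127 / 6 = 21.167
sum|xi - xbar| = 17
CU = 100 * (1 - 17 / (6 * 21.167))
   = 100 * (1 - 0.1339)
   = 86.61%


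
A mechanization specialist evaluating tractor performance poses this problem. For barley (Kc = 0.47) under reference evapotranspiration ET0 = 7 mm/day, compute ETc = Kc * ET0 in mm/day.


ETc = Kc * ET0
    = 0.47 * 7
    = 3.29 mm/day


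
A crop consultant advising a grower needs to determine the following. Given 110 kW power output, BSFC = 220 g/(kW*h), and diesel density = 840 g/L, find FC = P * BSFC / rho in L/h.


FC = P * BSFC / rho_fuel
   = 110 * 220 / 840
   = 24200 / 840
   = 28.81 L/h


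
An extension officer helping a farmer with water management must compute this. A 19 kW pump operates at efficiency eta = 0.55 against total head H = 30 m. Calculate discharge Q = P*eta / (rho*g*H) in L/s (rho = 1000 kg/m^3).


Q = (P * 1000 * eta) / (rho * g * H)
  = (19 * 1000 * 0.55) / (1000 * 9.81 * 30)
  = 10450 / 294300
  = 0.03551 m^3/s = 35.51 L/s


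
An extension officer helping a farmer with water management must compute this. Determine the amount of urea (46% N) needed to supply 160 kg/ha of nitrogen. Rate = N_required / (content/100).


Rate = N_required / (N_content / 100)
     = 160 / (46 / 100)
     = 160 / 0.46
     = 347.83 kg/ha


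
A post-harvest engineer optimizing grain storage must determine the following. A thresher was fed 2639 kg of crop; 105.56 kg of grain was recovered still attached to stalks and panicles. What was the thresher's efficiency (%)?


eta = (total - unthreshed) / total * 100
    = (2639 - 105.56) / 2639 * 100
    = 2533.44 / 2639 * 100
    = 96%


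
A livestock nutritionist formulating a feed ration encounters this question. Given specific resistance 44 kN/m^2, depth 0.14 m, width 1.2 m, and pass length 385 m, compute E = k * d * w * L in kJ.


E = k * d * w * L
  = 44 * 0.14 * 1.2 * 385
  = 2845.92 kJ


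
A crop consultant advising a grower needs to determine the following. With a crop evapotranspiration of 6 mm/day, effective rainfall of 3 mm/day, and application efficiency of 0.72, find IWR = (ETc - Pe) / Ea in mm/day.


IWR = (ETc - Pe) / Ea
    = (6 - 3) / 0.72
    = 3 / 0.72
    = 4.17 mm/day


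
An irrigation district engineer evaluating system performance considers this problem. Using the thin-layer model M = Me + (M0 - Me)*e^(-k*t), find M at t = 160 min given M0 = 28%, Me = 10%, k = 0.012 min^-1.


M = Me + (M0 - Me) * e^(-k*t)
  = 10 + (28 - 10) * e^(-0.012*160)
  = 10 + 18 * e^(-1.920)
  = 10 + 18 * 0.14661
  = 10 + 2.6389
  = 12.64%


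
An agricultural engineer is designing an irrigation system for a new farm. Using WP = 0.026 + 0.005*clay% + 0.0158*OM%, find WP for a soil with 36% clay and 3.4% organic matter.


WP = 0.026 + 0.005*36 + 0.0158*3.4
   = 0.026 + 0.1800 + 0.0537
   = 0.2597


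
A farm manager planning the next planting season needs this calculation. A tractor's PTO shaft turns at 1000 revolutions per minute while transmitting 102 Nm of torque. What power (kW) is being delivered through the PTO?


P = 2*pi*n*T / 60000
  = 2*pi * 1000 * 102 / 60000
  = 640884.90 / 60000
  = 10.68 kW


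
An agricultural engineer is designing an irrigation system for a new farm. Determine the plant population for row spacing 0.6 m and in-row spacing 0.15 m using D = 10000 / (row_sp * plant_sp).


D = 10000 / (row_sp * plant_sp)
  = 10000 / (0.6 * 0.15)
  = 10000 / 0.0900
  = 111111.11 plants/ha


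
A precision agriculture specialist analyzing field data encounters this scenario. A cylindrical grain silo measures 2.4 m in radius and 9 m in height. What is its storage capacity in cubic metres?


V = pi * r^2 * h
  = pi * 2.4^2 * 9
  = pi * 5.76 * 9
  = 162.86 m^3


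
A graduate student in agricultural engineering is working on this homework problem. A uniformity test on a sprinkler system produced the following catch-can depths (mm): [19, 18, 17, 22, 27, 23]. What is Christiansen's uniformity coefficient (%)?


xbar = 126 / 6 = 21
sum|xi - xbar| = 18
CU = 100 * (1 - 18 / (6 * 21))
   = 100 * (1 - 0.1429)
   = 85.71%


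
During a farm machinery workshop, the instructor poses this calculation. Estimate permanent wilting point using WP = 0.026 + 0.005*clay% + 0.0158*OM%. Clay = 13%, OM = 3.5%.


WP = 0.026 + 0.005*13 + 0.0158*3.5
   = 0.026 + 0.0650 + 0.0553
   = 0.1463


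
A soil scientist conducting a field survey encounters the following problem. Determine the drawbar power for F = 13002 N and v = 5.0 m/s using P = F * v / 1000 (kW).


P = F * v / 1000
  = 13002 * 5.0 / 1000
  = 65010 / 1000
  = 65.01 kW


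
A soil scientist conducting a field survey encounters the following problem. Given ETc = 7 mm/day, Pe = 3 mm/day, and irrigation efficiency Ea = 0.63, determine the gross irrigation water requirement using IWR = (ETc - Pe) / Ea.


IWR = (ETc - Pe) / Ea
    = (7 - 3) / 0.63
    = 4 / 0.63
    = 6.35 mm/day


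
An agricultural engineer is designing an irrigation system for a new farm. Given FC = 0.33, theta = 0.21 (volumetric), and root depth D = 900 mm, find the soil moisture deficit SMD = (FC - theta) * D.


SMD = (FC - theta) * D
    = (0.33 - 0.21) * 900
    = 0.120 * 900
    = 108 mm


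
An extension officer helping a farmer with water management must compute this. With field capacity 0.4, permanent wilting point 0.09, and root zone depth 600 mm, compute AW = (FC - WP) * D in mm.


AW = (FC - WP) * D
   = (0.4 - 0.09) * 600
   = 0.31 * 600
   = 186 mm


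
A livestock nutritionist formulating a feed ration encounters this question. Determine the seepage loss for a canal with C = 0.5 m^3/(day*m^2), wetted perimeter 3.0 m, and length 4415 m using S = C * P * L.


S = C * P * L
  = 0.5 * 3.0 * 4415
  = 6622.50 m^3/day


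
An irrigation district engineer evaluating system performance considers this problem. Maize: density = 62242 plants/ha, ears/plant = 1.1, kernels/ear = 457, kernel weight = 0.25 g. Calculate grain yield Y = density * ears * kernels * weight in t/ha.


Y = density * ears * kernels * kw
  = 62242 * 1.1 * 457 * 0.25 g/ha
  = 7822263.35 g/ha
  = 7822.26 kg/ha = 7.82 t/ha


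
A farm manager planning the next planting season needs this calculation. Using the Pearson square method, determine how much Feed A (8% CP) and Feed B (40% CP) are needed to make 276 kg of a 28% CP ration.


parts_A = CP_b - target = 40 - 28 = 12
parts_B = target - CP_a = 28 - 8 = 20
total_parts = 12 + 20 = 32
Feed A = 276 * 12 / 32 = 103.50 kg
Feed B = 276 * 20 / 32 = 172.50 kg

103.50 kg


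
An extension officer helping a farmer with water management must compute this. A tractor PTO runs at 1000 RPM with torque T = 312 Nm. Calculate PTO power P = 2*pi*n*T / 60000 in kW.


P = 2*pi*n*T / 60000
  = 2*pi * 1000 * 312 / 60000
  = 1960353.82 / 60000
  = 32.67 kW


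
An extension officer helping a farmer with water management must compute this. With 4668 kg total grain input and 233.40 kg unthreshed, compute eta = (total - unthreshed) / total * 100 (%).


eta = (total - unthreshed) / total * 100
    = (4668 - 233.40) / 4668 * 100
    = 4434.60 / 4668 * 100
    = 95%


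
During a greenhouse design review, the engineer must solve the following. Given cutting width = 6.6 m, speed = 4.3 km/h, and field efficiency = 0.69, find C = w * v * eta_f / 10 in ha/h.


C = w * v * eta_f / 10
  = 6.6 * 4.3 * 0.69 / 10
  = 19.58 / 10
  = 1.96 ha/h


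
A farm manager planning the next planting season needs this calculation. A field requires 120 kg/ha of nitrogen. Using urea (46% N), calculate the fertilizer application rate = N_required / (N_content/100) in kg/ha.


Rate = N_required / (N_content / 100)
     = 120 / (46 / 100)
     = 120 / 0.46
     = 260.87 kg/ha


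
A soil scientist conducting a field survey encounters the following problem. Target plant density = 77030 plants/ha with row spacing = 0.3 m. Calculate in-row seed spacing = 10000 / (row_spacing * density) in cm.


spacing = 10000 / (row_sp * density)
        = 10000 / (0.3 * 77030)
        = 10000 / 23109
        = 0.43273 m = 43.27 cm


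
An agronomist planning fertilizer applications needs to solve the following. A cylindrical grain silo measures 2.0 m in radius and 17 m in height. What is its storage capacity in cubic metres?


V = pi * r^2 * h
  = pi * 2.0^2 * 17
  = pi * 4 * 17
  = 213.63 m^3


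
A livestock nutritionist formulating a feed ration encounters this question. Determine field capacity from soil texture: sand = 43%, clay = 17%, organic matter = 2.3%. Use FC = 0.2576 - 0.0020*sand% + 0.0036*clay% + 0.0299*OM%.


FC = 0.2576 - 0.0020*43 + 0.0036*17 + 0.0299*2.3
   = 0.2576 - 0.0860 + 0.0612 + 0.0688
   = 0.3016


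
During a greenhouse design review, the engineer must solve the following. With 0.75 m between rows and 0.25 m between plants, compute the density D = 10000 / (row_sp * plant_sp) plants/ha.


D = 10000 / (row_sp * plant_sp)
  = 10000 / (0.75 * 0.25)
  = 10000 / 0.1875
  = 53333.33 plants/ha


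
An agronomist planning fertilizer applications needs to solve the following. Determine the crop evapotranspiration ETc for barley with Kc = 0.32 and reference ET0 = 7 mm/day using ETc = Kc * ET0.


ETc = Kc * ET0
    = 0.32 * 7
    = 2.24 mm/day


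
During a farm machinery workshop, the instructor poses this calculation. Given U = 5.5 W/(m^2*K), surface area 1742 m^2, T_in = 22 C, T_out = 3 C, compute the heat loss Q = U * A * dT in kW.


dT = 22 - (3) = 19 K
Q = U * A * dT
  = 5.5 * 1742 * 19
  = 182039 W = 182.04 kW


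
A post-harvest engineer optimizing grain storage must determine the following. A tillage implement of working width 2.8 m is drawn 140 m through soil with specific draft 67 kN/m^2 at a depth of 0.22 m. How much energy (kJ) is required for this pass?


E = k * d * w * L
  = 67 * 0.22 * 2.8 * 140
  = 5778.08 kJ


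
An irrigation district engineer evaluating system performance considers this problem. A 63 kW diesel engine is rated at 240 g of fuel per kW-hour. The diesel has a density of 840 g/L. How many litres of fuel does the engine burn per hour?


FC = P * BSFC / rho_fuel
   = 63 * 240 / 840
   = 15120 / 840
   = 18 L/h


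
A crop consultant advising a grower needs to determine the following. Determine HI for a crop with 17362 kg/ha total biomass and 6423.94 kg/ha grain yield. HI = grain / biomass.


HI = grain_yield / biomass
   = 6423.94 / 17362
   = 0.37


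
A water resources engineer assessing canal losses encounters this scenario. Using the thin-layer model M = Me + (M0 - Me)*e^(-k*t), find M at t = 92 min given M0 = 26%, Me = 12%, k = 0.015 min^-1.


M = Me + (M0 - Me) * e^(-k*t)
  = 12 + (26 - 12) * e^(-0.015*92)
  = 12 + 14 * e^(-1.380)
  = 12 + 14 * 0.25158
  = 12 + 3.5221
  = 15.52%


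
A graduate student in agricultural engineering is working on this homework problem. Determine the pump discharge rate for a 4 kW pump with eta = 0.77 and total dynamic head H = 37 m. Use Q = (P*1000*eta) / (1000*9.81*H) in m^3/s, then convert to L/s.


Q = (P * 1000 * eta) / (rho * g * H)
  = (4 * 1000 * 0.77) / (1000 * 9.81 * 37)
  = 3080 / 362970
  = 0.00849 m^3/s = 8.49 L/s


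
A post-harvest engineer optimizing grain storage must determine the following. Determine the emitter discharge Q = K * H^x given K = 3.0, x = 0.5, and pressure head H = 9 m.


Q = K * H^x
  = 3.0 * 9^0.5
  = 3.0 * 3
  = 9 L/h


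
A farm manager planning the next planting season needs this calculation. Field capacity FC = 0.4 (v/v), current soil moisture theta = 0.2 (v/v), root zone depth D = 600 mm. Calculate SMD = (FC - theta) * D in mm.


SMD = (FC - theta) * D
    = (0.4 - 0.2) * 600
    = 0.200 * 600
    = 120 mm


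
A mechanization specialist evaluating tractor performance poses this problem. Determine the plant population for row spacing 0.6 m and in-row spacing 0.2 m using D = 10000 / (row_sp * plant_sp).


D = 10000 / (row_sp * plant_sp)
  = 10000 / (0.6 * 0.2)
  = 10000 / 0.1200
  = 83333.33 plants/ha
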